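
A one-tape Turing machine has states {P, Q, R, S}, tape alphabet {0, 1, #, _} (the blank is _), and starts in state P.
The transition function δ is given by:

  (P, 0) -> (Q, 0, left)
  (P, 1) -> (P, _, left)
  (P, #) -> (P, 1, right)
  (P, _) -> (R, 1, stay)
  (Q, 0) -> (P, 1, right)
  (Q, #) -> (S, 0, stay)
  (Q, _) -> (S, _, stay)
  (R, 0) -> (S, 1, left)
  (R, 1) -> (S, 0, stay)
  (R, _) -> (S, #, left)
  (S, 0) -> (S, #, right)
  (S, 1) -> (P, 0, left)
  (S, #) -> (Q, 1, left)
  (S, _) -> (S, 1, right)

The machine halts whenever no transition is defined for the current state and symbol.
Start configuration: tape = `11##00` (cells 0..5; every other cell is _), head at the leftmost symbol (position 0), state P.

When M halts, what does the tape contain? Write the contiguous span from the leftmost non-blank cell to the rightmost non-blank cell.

1#10#00

P | _[1]1##00   read 1 → write _, move left, go to P
P | [_]_1##00   read _ → write 1, move stay, go to R
R | [1]_1##00   read 1 → write 0, move stay, go to S
S | [0]_1##00   read 0 → write #, move right, go to S
S | #[_]1##00   read _ → write 1, move right, go to S
S | #1[1]##00   read 1 → write 0, move left, go to P
P | #[1]0##00   read 1 → write _, move left, go to P
P | [#]_0##00   read # → write 1, move right, go to P
P | 1[_]0##00   read _ → write 1, move stay, go to R
R | 1[1]0##00   read 1 → write 0, move stay, go to S
S | 1[0]0##00   read 0 → write #, move right, go to S
S | 1#[0]##00   read 0 → write #, move right, go to S
S | 1##[#]#00   read # → write 1, move left, go to Q
Q | 1#[#]1#00   read # → write 0, move stay, go to S
S | 1#[0]1#00   read 0 → write #, move right, go to S
S | 1##[1]#00   read 1 → write 0, move left, go to P
P | 1#[#]0#00   read # → write 1, move right, go to P
P | 1#1[0]#00   read 0 → write 0, move left, go to Q
Q | 1#[1]0#00
The non-blank tape span at halt is 1#10#00.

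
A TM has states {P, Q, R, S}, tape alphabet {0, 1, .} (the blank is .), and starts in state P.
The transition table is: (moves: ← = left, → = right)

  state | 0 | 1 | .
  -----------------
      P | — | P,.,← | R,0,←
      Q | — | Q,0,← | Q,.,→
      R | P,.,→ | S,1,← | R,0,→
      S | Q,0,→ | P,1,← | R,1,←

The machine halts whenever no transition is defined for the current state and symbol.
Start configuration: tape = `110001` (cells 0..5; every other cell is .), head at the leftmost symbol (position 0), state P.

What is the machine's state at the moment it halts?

P

state=P head=0 tape=..[1]10001   (P,1)→(P,.,←)
state=P head=-1 tape=.[.].10001   (P,.)→(R,0,←)
state=R head=-2 tape=[.]0.10001   (R,.)→(R,0,→)
state=R head=-1 tape=0[0].10001   (R,0)→(P,.,→)
state=P head=0 tape=0.[.]10001   (P,.)→(R,0,←)
state=R head=-1 tape=0[.]010001   (R,.)→(R,0,→)
state=R head=0 tape=00[0]10001   (R,0)→(P,.,→)
state=P head=1 tape=00.[1]0001   (P,1)→(P,.,←)
state=P head=0 tape=00[.].0001   (P,.)→(R,0,←)
state=R head=-1 tape=0[0]0.0001   (R,0)→(P,.,→)
state=P head=0 tape=0.[0].0001
No transition is defined for (P, 0); M halts in state P.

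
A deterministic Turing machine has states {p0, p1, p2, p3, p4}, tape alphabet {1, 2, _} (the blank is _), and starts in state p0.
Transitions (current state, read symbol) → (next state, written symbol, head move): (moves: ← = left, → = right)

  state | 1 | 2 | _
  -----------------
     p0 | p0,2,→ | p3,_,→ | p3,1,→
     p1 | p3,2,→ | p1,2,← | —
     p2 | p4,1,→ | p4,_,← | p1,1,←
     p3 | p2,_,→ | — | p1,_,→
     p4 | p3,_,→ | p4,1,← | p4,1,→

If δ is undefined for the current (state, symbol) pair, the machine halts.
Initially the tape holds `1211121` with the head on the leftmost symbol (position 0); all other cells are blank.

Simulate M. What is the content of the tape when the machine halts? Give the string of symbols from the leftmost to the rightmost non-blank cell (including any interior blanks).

2__1_21

p0 | [1]211121   read 1 → write 2, move →, go to p0
p0 | 2[2]11121   read 2 → write _, move →, go to p3
p3 | 2_[1]1121   read 1 → write _, move →, go to p2
p2 | 2__[1]121   read 1 → write 1, move →, go to p4
p4 | 2__1[1]21   read 1 → write _, move →, go to p3
p3 | 2__1_[2]1
The non-blank tape span at halt is 2__1_21.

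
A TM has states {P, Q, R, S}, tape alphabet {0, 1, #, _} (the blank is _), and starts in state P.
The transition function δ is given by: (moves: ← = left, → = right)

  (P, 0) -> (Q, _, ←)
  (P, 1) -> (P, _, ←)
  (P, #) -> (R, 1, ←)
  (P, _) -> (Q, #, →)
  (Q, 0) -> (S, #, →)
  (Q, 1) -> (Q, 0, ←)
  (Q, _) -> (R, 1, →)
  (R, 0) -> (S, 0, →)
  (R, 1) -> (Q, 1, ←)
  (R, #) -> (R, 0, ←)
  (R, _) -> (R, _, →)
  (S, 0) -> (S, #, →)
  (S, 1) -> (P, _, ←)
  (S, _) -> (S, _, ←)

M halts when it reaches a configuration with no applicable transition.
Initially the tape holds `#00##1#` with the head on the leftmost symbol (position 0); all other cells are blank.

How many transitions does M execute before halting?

P | ___[#]00##1#   read # → write 1, move ←, go to R
R | __[_]100##1#   read _ → write _, move →, go to R
R | ___[1]00##1#   read 1 → write 1, move ←, go to Q
Q | __[_]100##1#   read _ → write 1, move →, go to R
R | __1[1]00##1#   read 1 → write 1, move ←, go to Q
Q | __[1]100##1#   read 1 → write 0, move ←, go to Q
Q | _[_]0100##1#   read _ → write 1, move →, go to R
R | _1[0]100##1#   read 0 → write 0, move →, go to S
S | _10[1]00##1#   read 1 → write _, move ←, go to P
P | _1[0]_00##1#   read 0 → write _, move ←, go to Q
Q | _[1]__00##1#   read 1 → write 0, move ←, go to Q
Q | [_]0__00##1#   read _ → write 1, move →, go to R
R | 1[0]__00##1#   read 0 → write 0, move →, go to S
S | 10[_]_00##1#   read _ → write _, move ←, go to S
S | 1[0]__00##1#   read 0 → write #, move →, go to S
S | 1#[_]_00##1#   read _ → write _, move ←, go to S
S | 1[#]__00##1#
M halts after 16 transitions.

16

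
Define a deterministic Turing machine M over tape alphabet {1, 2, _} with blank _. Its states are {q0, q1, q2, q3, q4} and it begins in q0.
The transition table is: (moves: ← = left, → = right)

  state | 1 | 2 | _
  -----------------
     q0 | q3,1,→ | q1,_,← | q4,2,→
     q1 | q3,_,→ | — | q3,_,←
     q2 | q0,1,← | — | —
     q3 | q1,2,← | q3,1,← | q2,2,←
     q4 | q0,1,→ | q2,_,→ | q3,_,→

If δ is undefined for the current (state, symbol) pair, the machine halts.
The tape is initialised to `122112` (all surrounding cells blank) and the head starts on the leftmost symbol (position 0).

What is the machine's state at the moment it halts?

q0 | ___[1]22112   read 1 → write 1, move →, go to q3
q3 | ___1[2]2112   read 2 → write 1, move ←, go to q3
q3 | ___[1]12112   read 1 → write 2, move ←, go to q1
q1 | __[_]212112   read _ → write _, move ←, go to q3
q3 | _[_]_212112   read _ → write 2, move ←, go to q2
q2 | [_]2_212112
No transition is defined for (q2, _); M halts in state q2.

q2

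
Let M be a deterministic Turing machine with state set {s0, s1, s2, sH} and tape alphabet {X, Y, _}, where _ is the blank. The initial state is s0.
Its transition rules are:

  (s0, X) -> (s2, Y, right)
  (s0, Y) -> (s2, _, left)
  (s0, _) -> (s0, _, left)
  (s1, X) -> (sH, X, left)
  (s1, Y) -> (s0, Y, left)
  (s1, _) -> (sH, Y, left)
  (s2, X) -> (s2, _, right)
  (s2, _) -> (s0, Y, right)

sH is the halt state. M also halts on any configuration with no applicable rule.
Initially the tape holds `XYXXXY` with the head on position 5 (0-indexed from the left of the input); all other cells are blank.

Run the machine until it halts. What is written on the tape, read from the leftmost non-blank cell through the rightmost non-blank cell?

s0 | XYXXX[Y]_   read Y → write _, move left, go to s2
s2 | XYXX[X]__   read X → write _, move right, go to s2
s2 | XYXX_[_]_   read _ → write Y, move right, go to s0
s0 | XYXX_Y[_]   read _ → write _, move left, go to s0
s0 | XYXX_[Y]_   read Y → write _, move left, go to s2
s2 | XYXX[_]__   read _ → write Y, move right, go to s0
s0 | XYXXY[_]_   read _ → write _, move left, go to s0
s0 | XYXX[Y]__   read Y → write _, move left, go to s2
s2 | XYX[X]___   read X → write _, move right, go to s2
s2 | XYX_[_]__   read _ → write Y, move right, go to s0
s0 | XYX_Y[_]_   read _ → write _, move left, go to s0
s0 | XYX_[Y]__   read Y → write _, move left, go to s2
s2 | XYX[_]___   read _ → write Y, move right, go to s0
s0 | XYXY[_]__   read _ → write _, move left, go to s0
s0 | XYX[Y]___   read Y → write _, move left, go to s2
s2 | XY[X]____   read X → write _, move right, go to s2
s2 | XY_[_]___   read _ → write Y, move right, go to s0
s0 | XY_Y[_]__   read _ → write _, move left, go to s0
s0 | XY_[Y]___   read Y → write _, move left, go to s2
s2 | XY[_]____   read _ → write Y, move right, go to s0
s0 | XYY[_]___   read _ → write _, move left, go to s0
s0 | XY[Y]____   read Y → write _, move left, go to s2
s2 | X[Y]_____
The non-blank tape span at halt is XY.

XY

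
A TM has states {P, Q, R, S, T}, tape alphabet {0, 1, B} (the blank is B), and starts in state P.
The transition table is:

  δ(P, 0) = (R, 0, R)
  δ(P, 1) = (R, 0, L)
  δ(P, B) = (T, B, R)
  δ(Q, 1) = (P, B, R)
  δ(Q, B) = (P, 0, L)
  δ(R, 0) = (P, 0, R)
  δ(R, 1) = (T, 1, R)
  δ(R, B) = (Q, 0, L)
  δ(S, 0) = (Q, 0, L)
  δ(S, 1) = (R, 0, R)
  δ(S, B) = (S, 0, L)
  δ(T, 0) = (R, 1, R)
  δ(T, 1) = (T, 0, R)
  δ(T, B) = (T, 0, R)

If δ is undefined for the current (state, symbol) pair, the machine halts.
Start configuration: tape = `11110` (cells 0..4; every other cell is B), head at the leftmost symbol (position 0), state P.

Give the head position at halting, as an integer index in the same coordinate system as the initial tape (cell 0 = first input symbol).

5

state=P head=0 tape=BBB[1]1110BB   (P,1)→(R,0,L)
state=R head=-1 tape=BB[B]01110BB   (R,B)→(Q,0,L)
state=Q head=-2 tape=B[B]001110BB   (Q,B)→(P,0,L)
state=P head=-3 tape=[B]0001110BB   (P,B)→(T,B,R)
state=T head=-2 tape=B[0]001110BB   (T,0)→(R,1,R)
state=R head=-1 tape=B1[0]01110BB   (R,0)→(P,0,R)
state=P head=0 tape=B10[0]1110BB   (P,0)→(R,0,R)
state=R head=1 tape=B100[1]110BB   (R,1)→(T,1,R)
state=T head=2 tape=B1001[1]10BB   (T,1)→(T,0,R)
state=T head=3 tape=B10010[1]0BB   (T,1)→(T,0,R)
state=T head=4 tape=B100100[0]BB   (T,0)→(R,1,R)
state=R head=5 tape=B1001001[B]B   (R,B)→(Q,0,L)
state=Q head=4 tape=B100100[1]0B   (Q,1)→(P,B,R)
state=P head=5 tape=B100100B[0]B   (P,0)→(R,0,R)
state=R head=6 tape=B100100B0[B]   (R,B)→(Q,0,L)
state=Q head=5 tape=B100100B[0]0
At halt the head is at cell 5.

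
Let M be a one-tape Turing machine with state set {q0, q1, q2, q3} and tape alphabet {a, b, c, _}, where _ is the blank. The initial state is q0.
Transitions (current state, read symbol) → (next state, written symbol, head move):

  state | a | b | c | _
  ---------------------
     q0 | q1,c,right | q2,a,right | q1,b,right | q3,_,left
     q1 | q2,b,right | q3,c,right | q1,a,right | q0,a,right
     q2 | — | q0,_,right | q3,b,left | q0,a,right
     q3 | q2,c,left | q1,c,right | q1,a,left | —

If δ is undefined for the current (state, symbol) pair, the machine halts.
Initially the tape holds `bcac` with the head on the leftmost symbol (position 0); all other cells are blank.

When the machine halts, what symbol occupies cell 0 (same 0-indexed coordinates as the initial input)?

q0 | _[b]cac_   read b → write a, move right, go to q2
q2 | _a[c]ac_   read c → write b, move left, go to q3
q3 | _[a]bac_   read a → write c, move left, go to q2
q2 | [_]cbac_   read _ → write a, move right, go to q0
q0 | a[c]bac_   read c → write b, move right, go to q1
q1 | ab[b]ac_   read b → write c, move right, go to q3
q3 | abc[a]c_   read a → write c, move left, go to q2
q2 | ab[c]cc_   read c → write b, move left, go to q3
q3 | a[b]bcc_   read b → write c, move right, go to q1
q1 | ac[b]cc_   read b → write c, move right, go to q3
q3 | acc[c]c_   read c → write a, move left, go to q1
q1 | ac[c]ac_   read c → write a, move right, go to q1
q1 | aca[a]c_   read a → write b, move right, go to q2
q2 | acab[c]_   read c → write b, move left, go to q3
q3 | aca[b]b_   read b → write c, move right, go to q1
q1 | acac[b]_   read b → write c, move right, go to q3
q3 | acacc[_]
Cell 0 holds c when M halts.

c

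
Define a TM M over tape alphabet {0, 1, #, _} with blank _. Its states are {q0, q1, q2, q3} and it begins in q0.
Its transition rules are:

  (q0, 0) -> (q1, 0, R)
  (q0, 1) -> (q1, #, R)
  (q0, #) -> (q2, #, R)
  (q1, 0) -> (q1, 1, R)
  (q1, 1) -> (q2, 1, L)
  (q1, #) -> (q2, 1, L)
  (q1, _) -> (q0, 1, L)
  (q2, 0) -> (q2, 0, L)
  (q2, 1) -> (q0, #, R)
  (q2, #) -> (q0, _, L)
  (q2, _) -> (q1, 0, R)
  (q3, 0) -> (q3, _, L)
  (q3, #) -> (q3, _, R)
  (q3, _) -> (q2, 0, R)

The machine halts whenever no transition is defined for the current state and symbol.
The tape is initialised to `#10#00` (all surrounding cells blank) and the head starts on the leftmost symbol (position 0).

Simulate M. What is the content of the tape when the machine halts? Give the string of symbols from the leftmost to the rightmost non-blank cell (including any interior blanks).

state=q0 head=0 tape=[#]10#00___   (q0,#)→(q2,#,R)
state=q2 head=1 tape=#[1]0#00___   (q2,1)→(q0,#,R)
state=q0 head=2 tape=##[0]#00___   (q0,0)→(q1,0,R)
state=q1 head=3 tape=##0[#]00___   (q1,#)→(q2,1,L)
state=q2 head=2 tape=##[0]100___   (q2,0)→(q2,0,L)
state=q2 head=1 tape=#[#]0100___   (q2,#)→(q0,_,L)
state=q0 head=0 tape=[#]_0100___   (q0,#)→(q2,#,R)
state=q2 head=1 tape=#[_]0100___   (q2,_)→(q1,0,R)
state=q1 head=2 tape=#0[0]100___   (q1,0)→(q1,1,R)
state=q1 head=3 tape=#01[1]00___   (q1,1)→(q2,1,L)
state=q2 head=2 tape=#0[1]100___   (q2,1)→(q0,#,R)
state=q0 head=3 tape=#0#[1]00___   (q0,1)→(q1,#,R)
state=q1 head=4 tape=#0##[0]0___   (q1,0)→(q1,1,R)
state=q1 head=5 tape=#0##1[0]___   (q1,0)→(q1,1,R)
state=q1 head=6 tape=#0##11[_]__   (q1,_)→(q0,1,L)
state=q0 head=5 tape=#0##1[1]1__   (q0,1)→(q1,#,R)
state=q1 head=6 tape=#0##1#[1]__   (q1,1)→(q2,1,L)
state=q2 head=5 tape=#0##1[#]1__   (q2,#)→(q0,_,L)
state=q0 head=4 tape=#0##[1]_1__   (q0,1)→(q1,#,R)
state=q1 head=5 tape=#0###[_]1__   (q1,_)→(q0,1,L)
state=q0 head=4 tape=#0##[#]11__   (q0,#)→(q2,#,R)
state=q2 head=5 tape=#0###[1]1__   (q2,1)→(q0,#,R)
state=q0 head=6 tape=#0####[1]__   (q0,1)→(q1,#,R)
state=q1 head=7 tape=#0#####[_]_   (q1,_)→(q0,1,L)
state=q0 head=6 tape=#0####[#]1_   (q0,#)→(q2,#,R)
state=q2 head=7 tape=#0#####[1]_   (q2,1)→(q0,#,R)
state=q0 head=8 tape=#0######[_]
The non-blank tape span at halt is #0######.

#0######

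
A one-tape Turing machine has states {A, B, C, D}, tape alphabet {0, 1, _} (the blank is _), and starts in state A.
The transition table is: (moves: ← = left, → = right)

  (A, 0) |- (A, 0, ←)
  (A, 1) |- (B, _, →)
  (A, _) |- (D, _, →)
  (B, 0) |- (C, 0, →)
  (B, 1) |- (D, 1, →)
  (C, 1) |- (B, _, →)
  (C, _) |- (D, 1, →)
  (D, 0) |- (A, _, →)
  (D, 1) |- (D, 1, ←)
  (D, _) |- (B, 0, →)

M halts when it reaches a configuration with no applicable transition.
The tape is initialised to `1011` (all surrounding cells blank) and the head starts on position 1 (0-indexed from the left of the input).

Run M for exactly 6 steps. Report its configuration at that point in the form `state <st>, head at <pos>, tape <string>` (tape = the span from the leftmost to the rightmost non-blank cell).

state=A head=1 tape=1[0]11__   (A,0)→(A,0,←)
state=A head=0 tape=[1]011__   (A,1)→(B,_,→)
state=B head=1 tape=_[0]11__   (B,0)→(C,0,→)
state=C head=2 tape=_0[1]1__   (C,1)→(B,_,→)
state=B head=3 tape=_0_[1]__   (B,1)→(D,1,→)
state=D head=4 tape=_0_1[_]_   (D,_)→(B,0,→)
state=B head=5 tape=_0_10[_]
After 6 steps: state B, head at 5, tape 0_10.

state B, head at 5, tape 0_10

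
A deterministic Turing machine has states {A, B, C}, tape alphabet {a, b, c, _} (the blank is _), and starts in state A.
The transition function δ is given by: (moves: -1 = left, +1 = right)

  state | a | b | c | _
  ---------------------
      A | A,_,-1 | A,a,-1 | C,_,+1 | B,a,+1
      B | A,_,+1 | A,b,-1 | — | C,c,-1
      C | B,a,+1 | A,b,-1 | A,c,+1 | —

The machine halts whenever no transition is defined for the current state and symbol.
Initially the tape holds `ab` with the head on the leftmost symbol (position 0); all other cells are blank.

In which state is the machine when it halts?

state=A head=0 tape=_[a]b   (A,a)→(A,_,-1)
state=A head=-1 tape=[_]_b   (A,_)→(B,a,+1)
state=B head=0 tape=a[_]b   (B,_)→(C,c,-1)
state=C head=-1 tape=[a]cb   (C,a)→(B,a,+1)
state=B head=0 tape=a[c]b
No transition is defined for (B, c); M halts in state B.

B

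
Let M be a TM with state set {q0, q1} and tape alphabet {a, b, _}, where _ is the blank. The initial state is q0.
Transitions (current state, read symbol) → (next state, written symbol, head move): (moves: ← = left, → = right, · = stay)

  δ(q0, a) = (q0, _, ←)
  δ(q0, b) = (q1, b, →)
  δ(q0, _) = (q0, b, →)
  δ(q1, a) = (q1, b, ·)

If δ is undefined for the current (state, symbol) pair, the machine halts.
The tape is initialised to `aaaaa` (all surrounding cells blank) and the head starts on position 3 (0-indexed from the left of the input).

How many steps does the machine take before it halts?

state=q0 head=3 tape=_aaa[a]a   (q0,a)→(q0,_,←)
state=q0 head=2 tape=_aa[a]_a   (q0,a)→(q0,_,←)
state=q0 head=1 tape=_a[a]__a   (q0,a)→(q0,_,←)
state=q0 head=0 tape=_[a]___a   (q0,a)→(q0,_,←)
state=q0 head=-1 tape=[_]____a   (q0,_)→(q0,b,→)
state=q0 head=0 tape=b[_]___a   (q0,_)→(q0,b,→)
state=q0 head=1 tape=bb[_]__a   (q0,_)→(q0,b,→)
state=q0 head=2 tape=bbb[_]_a   (q0,_)→(q0,b,→)
state=q0 head=3 tape=bbbb[_]a   (q0,_)→(q0,b,→)
state=q0 head=4 tape=bbbbb[a]   (q0,a)→(q0,_,←)
state=q0 head=3 tape=bbbb[b]_   (q0,b)→(q1,b,→)
state=q1 head=4 tape=bbbbb[_]
M halts after 11 transitions.

11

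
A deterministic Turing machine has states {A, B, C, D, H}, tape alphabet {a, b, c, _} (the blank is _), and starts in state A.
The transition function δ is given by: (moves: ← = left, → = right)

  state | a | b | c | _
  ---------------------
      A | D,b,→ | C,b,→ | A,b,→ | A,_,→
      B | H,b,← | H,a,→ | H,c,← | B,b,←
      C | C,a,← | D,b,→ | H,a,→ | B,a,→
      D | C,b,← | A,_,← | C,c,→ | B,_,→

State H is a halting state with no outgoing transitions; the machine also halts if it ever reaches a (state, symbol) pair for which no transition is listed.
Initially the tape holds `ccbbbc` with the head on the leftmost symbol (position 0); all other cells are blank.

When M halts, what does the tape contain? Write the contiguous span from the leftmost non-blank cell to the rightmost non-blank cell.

bbbbac

state=A head=0 tape=[c]cbbbc   (A,c)→(A,b,→)
state=A head=1 tape=b[c]bbbc   (A,c)→(A,b,→)
state=A head=2 tape=bb[b]bbc   (A,b)→(C,b,→)
state=C head=3 tape=bbb[b]bc   (C,b)→(D,b,→)
state=D head=4 tape=bbbb[b]c   (D,b)→(A,_,←)
state=A head=3 tape=bbb[b]_c   (A,b)→(C,b,→)
state=C head=4 tape=bbbb[_]c   (C,_)→(B,a,→)
state=B head=5 tape=bbbba[c]   (B,c)→(H,c,←)
state=H head=4 tape=bbbb[a]c
The non-blank tape span at halt is bbbbac.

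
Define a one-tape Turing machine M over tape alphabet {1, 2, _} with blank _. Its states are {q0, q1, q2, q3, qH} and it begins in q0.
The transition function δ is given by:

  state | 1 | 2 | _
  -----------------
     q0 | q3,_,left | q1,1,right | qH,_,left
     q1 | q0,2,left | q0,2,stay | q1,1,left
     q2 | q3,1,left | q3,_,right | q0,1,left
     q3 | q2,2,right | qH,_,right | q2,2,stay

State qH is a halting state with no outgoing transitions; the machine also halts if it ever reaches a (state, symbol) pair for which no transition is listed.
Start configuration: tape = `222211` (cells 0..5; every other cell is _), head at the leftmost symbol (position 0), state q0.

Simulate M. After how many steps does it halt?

29

state=q0 head=0 tape=_[2]22211   (q0,2)→(q1,1,right)
state=q1 head=1 tape=_1[2]2211   (q1,2)→(q0,2,stay)
state=q0 head=1 tape=_1[2]2211   (q0,2)→(q1,1,right)
state=q1 head=2 tape=_11[2]211   (q1,2)→(q0,2,stay)
state=q0 head=2 tape=_11[2]211   (q0,2)→(q1,1,right)
state=q1 head=3 tape=_111[2]11   (q1,2)→(q0,2,stay)
state=q0 head=3 tape=_111[2]11   (q0,2)→(q1,1,right)
state=q1 head=4 tape=_1111[1]1   (q1,1)→(q0,2,left)
state=q0 head=3 tape=_111[1]21   (q0,1)→(q3,_,left)
state=q3 head=2 tape=_11[1]_21   (q3,1)→(q2,2,right)
state=q2 head=3 tape=_112[_]21   (q2,_)→(q0,1,left)
state=q0 head=2 tape=_11[2]121   (q0,2)→(q1,1,right)
state=q1 head=3 tape=_111[1]21   (q1,1)→(q0,2,left)
state=q0 head=2 tape=_11[1]221   (q0,1)→(q3,_,left)
state=q3 head=1 tape=_1[1]_221   (q3,1)→(q2,2,right)
state=q2 head=2 tape=_12[_]221   (q2,_)→(q0,1,left)
state=q0 head=1 tape=_1[2]1221   (q0,2)→(q1,1,right)
state=q1 head=2 tape=_11[1]221   (q1,1)→(q0,2,left)
state=q0 head=1 tape=_1[1]2221   (q0,1)→(q3,_,left)
state=q3 head=0 tape=_[1]_2221   (q3,1)→(q2,2,right)
state=q2 head=1 tape=_2[_]2221   (q2,_)→(q0,1,left)
state=q0 head=0 tape=_[2]12221   (q0,2)→(q1,1,right)
state=q1 head=1 tape=_1[1]2221   (q1,1)→(q0,2,left)
state=q0 head=0 tape=_[1]22221   (q0,1)→(q3,_,left)
state=q3 head=-1 tape=[_]_22221   (q3,_)→(q2,2,stay)
state=q2 head=-1 tape=[2]_22221   (q2,2)→(q3,_,right)
state=q3 head=0 tape=_[_]22221   (q3,_)→(q2,2,stay)
state=q2 head=0 tape=_[2]22221   (q2,2)→(q3,_,right)
state=q3 head=1 tape=__[2]2221   (q3,2)→(qH,_,right)
state=qH head=2 tape=___[2]221
M halts after 29 transitions.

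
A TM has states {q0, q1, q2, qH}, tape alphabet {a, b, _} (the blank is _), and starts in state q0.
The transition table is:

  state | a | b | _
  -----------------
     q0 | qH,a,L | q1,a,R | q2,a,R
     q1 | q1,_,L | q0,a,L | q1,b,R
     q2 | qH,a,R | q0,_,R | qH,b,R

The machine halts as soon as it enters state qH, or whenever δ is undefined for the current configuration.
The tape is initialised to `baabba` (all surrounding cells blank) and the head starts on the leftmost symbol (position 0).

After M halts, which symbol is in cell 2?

q0 | __[b]aabba   read b → write a, move R, go to q1
q1 | __a[a]abba   read a → write _, move L, go to q1
q1 | __[a]_abba   read a → write _, move L, go to q1
q1 | _[_]__abba   read _ → write b, move R, go to q1
q1 | _b[_]_abba   read _ → write b, move R, go to q1
q1 | _bb[_]abba   read _ → write b, move R, go to q1
q1 | _bbb[a]bba   read a → write _, move L, go to q1
q1 | _bb[b]_bba   read b → write a, move L, go to q0
q0 | _b[b]a_bba   read b → write a, move R, go to q1
q1 | _ba[a]_bba   read a → write _, move L, go to q1
q1 | _b[a]__bba   read a → write _, move L, go to q1
q1 | _[b]___bba   read b → write a, move L, go to q0
q0 | [_]a___bba   read _ → write a, move R, go to q2
q2 | a[a]___bba   read a → write a, move R, go to qH
qH | aa[_]__bba
Cell 2 holds _ when M halts.

_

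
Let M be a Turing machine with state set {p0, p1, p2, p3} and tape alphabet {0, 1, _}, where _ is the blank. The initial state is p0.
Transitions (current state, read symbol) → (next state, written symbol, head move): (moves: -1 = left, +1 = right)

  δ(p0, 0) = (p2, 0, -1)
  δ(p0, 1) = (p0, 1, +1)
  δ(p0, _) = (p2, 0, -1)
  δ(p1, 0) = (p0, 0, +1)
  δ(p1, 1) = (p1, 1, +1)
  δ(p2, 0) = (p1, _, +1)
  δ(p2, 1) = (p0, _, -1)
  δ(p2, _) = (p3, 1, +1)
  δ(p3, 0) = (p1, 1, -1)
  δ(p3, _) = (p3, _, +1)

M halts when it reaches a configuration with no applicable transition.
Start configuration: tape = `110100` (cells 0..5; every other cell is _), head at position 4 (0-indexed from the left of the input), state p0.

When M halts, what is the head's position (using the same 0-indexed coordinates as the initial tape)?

0

state=p0 head=4 tape=__1101[0]0   (p0,0)→(p2,0,-1)
state=p2 head=3 tape=__110[1]00   (p2,1)→(p0,_,-1)
state=p0 head=2 tape=__11[0]_00   (p0,0)→(p2,0,-1)
state=p2 head=1 tape=__1[1]0_00   (p2,1)→(p0,_,-1)
state=p0 head=0 tape=__[1]_0_00   (p0,1)→(p0,1,+1)
state=p0 head=1 tape=__1[_]0_00   (p0,_)→(p2,0,-1)
state=p2 head=0 tape=__[1]00_00   (p2,1)→(p0,_,-1)
state=p0 head=-1 tape=_[_]_00_00   (p0,_)→(p2,0,-1)
state=p2 head=-2 tape=[_]0_00_00   (p2,_)→(p3,1,+1)
state=p3 head=-1 tape=1[0]_00_00   (p3,0)→(p1,1,-1)
state=p1 head=-2 tape=[1]1_00_00   (p1,1)→(p1,1,+1)
state=p1 head=-1 tape=1[1]_00_00   (p1,1)→(p1,1,+1)
state=p1 head=0 tape=11[_]00_00
At halt the head is at cell 0.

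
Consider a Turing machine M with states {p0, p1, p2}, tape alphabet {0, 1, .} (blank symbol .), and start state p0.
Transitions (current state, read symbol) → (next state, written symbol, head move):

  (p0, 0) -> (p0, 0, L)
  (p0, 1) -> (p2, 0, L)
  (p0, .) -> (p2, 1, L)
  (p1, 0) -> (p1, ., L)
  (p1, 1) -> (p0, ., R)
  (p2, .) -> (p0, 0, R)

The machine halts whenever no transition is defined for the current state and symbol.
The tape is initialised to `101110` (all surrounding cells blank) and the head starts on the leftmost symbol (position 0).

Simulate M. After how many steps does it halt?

7

state=p0 head=0 tape=...[1]01110   (p0,1)→(p2,0,L)
state=p2 head=-1 tape=..[.]001110   (p2,.)→(p0,0,R)
state=p0 head=0 tape=..0[0]01110   (p0,0)→(p0,0,L)
state=p0 head=-1 tape=..[0]001110   (p0,0)→(p0,0,L)
state=p0 head=-2 tape=.[.]0001110   (p0,.)→(p2,1,L)
state=p2 head=-3 tape=[.]10001110   (p2,.)→(p0,0,R)
state=p0 head=-2 tape=0[1]0001110   (p0,1)→(p2,0,L)
state=p2 head=-3 tape=[0]00001110
M halts after 7 transitions.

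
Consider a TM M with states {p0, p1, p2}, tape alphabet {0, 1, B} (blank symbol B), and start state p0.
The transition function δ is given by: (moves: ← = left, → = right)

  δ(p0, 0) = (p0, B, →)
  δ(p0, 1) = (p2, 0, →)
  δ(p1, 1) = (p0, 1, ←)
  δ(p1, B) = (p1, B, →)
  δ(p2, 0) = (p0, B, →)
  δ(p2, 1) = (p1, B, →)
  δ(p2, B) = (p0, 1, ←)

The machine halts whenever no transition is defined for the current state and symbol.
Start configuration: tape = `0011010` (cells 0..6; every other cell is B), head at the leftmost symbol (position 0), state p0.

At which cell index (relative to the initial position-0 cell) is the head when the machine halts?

state=p0 head=0 tape=[0]011010   (p0,0)→(p0,B,→)
state=p0 head=1 tape=B[0]11010   (p0,0)→(p0,B,→)
state=p0 head=2 tape=BB[1]1010   (p0,1)→(p2,0,→)
state=p2 head=3 tape=BB0[1]010   (p2,1)→(p1,B,→)
state=p1 head=4 tape=BB0B[0]10
At halt the head is at cell 4.

4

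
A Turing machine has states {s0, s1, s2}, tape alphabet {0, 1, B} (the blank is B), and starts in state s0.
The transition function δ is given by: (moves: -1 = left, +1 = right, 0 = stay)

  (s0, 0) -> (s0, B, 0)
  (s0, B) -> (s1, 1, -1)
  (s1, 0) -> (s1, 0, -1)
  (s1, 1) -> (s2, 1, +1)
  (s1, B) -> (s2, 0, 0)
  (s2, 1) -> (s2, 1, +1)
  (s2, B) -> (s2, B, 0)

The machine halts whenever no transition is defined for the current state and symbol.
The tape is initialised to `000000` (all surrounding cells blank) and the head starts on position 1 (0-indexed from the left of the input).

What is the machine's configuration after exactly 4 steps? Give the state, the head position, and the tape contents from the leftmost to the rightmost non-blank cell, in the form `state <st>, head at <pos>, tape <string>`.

s0 | B0[0]0000   read 0 → write B, move 0, go to s0
s0 | B0[B]0000   read B → write 1, move -1, go to s1
s1 | B[0]10000   read 0 → write 0, move -1, go to s1
s1 | [B]010000   read B → write 0, move 0, go to s2
s2 | [0]010000
After 4 steps: state s2, head at -1, tape 0010000.

state s2, head at -1, tape 0010000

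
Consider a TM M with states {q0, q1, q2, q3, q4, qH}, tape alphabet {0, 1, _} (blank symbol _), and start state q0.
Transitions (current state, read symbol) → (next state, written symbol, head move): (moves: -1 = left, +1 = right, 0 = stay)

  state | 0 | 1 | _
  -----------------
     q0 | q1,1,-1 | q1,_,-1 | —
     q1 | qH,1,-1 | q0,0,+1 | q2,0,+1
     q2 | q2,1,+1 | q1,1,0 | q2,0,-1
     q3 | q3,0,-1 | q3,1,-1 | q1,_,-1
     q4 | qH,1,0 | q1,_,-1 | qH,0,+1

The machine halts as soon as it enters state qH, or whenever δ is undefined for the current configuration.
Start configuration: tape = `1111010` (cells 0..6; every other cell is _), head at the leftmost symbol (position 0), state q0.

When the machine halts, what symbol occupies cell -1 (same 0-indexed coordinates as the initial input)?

1

state=q0 head=0 tape=_[1]111010   (q0,1)→(q1,_,-1)
state=q1 head=-1 tape=[_]_111010   (q1,_)→(q2,0,+1)
state=q2 head=0 tape=0[_]111010   (q2,_)→(q2,0,-1)
state=q2 head=-1 tape=[0]0111010   (q2,0)→(q2,1,+1)
state=q2 head=0 tape=1[0]111010   (q2,0)→(q2,1,+1)
state=q2 head=1 tape=11[1]11010   (q2,1)→(q1,1,0)
state=q1 head=1 tape=11[1]11010   (q1,1)→(q0,0,+1)
state=q0 head=2 tape=110[1]1010   (q0,1)→(q1,_,-1)
state=q1 head=1 tape=11[0]_1010   (q1,0)→(qH,1,-1)
state=qH head=0 tape=1[1]1_1010
Cell -1 holds 1 when M halts.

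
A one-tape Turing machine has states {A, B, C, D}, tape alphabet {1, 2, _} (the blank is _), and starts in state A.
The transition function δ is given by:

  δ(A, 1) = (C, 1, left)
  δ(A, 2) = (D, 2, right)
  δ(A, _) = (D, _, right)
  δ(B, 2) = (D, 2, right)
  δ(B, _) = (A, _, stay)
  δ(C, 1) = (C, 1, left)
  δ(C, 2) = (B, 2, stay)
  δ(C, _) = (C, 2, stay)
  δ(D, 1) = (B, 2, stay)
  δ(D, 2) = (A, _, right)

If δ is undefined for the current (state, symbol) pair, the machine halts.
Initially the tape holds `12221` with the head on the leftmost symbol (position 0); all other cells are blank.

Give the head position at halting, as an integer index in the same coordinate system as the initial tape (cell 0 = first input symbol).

state=A head=0 tape=_[1]2221_   (A,1)→(C,1,left)
state=C head=-1 tape=[_]12221_   (C,_)→(C,2,stay)
state=C head=-1 tape=[2]12221_   (C,2)→(B,2,stay)
state=B head=-1 tape=[2]12221_   (B,2)→(D,2,right)
state=D head=0 tape=2[1]2221_   (D,1)→(B,2,stay)
state=B head=0 tape=2[2]2221_   (B,2)→(D,2,right)
state=D head=1 tape=22[2]221_   (D,2)→(A,_,right)
state=A head=2 tape=22_[2]21_   (A,2)→(D,2,right)
state=D head=3 tape=22_2[2]1_   (D,2)→(A,_,right)
state=A head=4 tape=22_2_[1]_   (A,1)→(C,1,left)
state=C head=3 tape=22_2[_]1_   (C,_)→(C,2,stay)
state=C head=3 tape=22_2[2]1_   (C,2)→(B,2,stay)
state=B head=3 tape=22_2[2]1_   (B,2)→(D,2,right)
state=D head=4 tape=22_22[1]_   (D,1)→(B,2,stay)
state=B head=4 tape=22_22[2]_   (B,2)→(D,2,right)
state=D head=5 tape=22_222[_]
At halt the head is at cell 5.

5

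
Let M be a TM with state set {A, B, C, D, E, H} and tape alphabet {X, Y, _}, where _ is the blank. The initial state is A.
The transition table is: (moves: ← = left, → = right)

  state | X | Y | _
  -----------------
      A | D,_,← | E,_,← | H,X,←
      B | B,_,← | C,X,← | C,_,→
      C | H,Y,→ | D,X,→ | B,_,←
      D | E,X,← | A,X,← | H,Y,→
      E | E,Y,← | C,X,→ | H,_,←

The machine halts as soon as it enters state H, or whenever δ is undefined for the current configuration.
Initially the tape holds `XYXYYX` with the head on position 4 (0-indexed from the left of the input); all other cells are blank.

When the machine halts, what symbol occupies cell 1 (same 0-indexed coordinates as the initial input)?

X

state=A head=4 tape=XYXY[Y]X   (A,Y)→(E,_,←)
state=E head=3 tape=XYX[Y]_X   (E,Y)→(C,X,→)
state=C head=4 tape=XYXX[_]X   (C,_)→(B,_,←)
state=B head=3 tape=XYX[X]_X   (B,X)→(B,_,←)
state=B head=2 tape=XY[X]__X   (B,X)→(B,_,←)
state=B head=1 tape=X[Y]___X   (B,Y)→(C,X,←)
state=C head=0 tape=[X]X___X   (C,X)→(H,Y,→)
state=H head=1 tape=Y[X]___X
Cell 1 holds X when M halts.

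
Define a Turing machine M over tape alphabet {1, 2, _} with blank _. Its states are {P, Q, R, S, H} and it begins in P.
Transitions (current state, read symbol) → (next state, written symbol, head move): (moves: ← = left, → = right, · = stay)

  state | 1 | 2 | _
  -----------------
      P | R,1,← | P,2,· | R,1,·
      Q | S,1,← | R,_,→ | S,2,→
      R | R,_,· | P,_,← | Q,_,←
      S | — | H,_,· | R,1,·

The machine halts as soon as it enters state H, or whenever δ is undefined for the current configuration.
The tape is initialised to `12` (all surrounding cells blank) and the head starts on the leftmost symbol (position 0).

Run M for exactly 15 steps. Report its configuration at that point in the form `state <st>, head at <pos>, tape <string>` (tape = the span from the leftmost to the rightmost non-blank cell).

P | __[1]2   read 1 → write 1, move ←, go to R
R | _[_]12   read _ → write _, move ←, go to Q
Q | [_]_12   read _ → write 2, move →, go to S
S | 2[_]12   read _ → write 1, move ·, go to R
R | 2[1]12   read 1 → write _, move ·, go to R
R | 2[_]12   read _ → write _, move ←, go to Q
Q | [2]_12   read 2 → write _, move →, go to R
R | _[_]12   read _ → write _, move ←, go to Q
Q | [_]_12   read _ → write 2, move →, go to S
S | 2[_]12   read _ → write 1, move ·, go to R
R | 2[1]12   read 1 → write _, move ·, go to R
R | 2[_]12   read _ → write _, move ←, go to Q
Q | [2]_12   read 2 → write _, move →, go to R
R | _[_]12   read _ → write _, move ←, go to Q
Q | [_]_12   read _ → write 2, move →, go to S
S | 2[_]12
After 15 steps: state S, head at -1, tape 2_12.

state S, head at -1, tape 2_12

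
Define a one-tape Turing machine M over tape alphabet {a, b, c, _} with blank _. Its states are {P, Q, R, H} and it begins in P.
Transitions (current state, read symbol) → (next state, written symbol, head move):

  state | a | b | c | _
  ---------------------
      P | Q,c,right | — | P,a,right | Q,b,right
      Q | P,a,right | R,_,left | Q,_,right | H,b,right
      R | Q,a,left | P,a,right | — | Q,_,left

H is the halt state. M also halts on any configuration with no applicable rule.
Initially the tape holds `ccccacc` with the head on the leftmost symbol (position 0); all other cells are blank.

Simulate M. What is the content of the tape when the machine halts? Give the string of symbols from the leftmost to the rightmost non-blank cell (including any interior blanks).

aaaac__b

state=P head=0 tape=[c]cccacc__   (P,c)→(P,a,right)
state=P head=1 tape=a[c]ccacc__   (P,c)→(P,a,right)
state=P head=2 tape=aa[c]cacc__   (P,c)→(P,a,right)
state=P head=3 tape=aaa[c]acc__   (P,c)→(P,a,right)
state=P head=4 tape=aaaa[a]cc__   (P,a)→(Q,c,right)
state=Q head=5 tape=aaaac[c]c__   (Q,c)→(Q,_,right)
state=Q head=6 tape=aaaac_[c]__   (Q,c)→(Q,_,right)
state=Q head=7 tape=aaaac__[_]_   (Q,_)→(H,b,right)
state=H head=8 tape=aaaac__b[_]
The non-blank tape span at halt is aaaac__b.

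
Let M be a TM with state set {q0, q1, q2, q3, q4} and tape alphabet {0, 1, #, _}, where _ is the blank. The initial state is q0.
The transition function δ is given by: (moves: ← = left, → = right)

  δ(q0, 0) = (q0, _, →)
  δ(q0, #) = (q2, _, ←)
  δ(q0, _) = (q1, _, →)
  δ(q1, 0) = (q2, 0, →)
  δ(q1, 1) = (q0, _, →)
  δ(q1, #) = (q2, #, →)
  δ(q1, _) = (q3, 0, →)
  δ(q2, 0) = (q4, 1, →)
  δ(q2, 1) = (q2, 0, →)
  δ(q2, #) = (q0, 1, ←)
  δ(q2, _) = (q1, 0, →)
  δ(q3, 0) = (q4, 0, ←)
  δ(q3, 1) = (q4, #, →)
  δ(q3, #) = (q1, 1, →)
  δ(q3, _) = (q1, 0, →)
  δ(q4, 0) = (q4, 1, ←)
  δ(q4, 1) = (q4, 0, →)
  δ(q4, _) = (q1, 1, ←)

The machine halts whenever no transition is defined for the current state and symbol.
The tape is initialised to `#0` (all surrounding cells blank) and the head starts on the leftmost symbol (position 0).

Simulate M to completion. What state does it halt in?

q4

q0 | ___[#]0   read # → write _, move ←, go to q2
q2 | __[_]_0   read _ → write 0, move →, go to q1
q1 | __0[_]0   read _ → write 0, move →, go to q3
q3 | __00[0]   read 0 → write 0, move ←, go to q4
q4 | __0[0]0   read 0 → write 1, move ←, go to q4
q4 | __[0]10   read 0 → write 1, move ←, go to q4
q4 | _[_]110   read _ → write 1, move ←, go to q1
q1 | [_]1110   read _ → write 0, move →, go to q3
q3 | 0[1]110   read 1 → write #, move →, go to q4
q4 | 0#[1]10   read 1 → write 0, move →, go to q4
q4 | 0#0[1]0   read 1 → write 0, move →, go to q4
q4 | 0#00[0]   read 0 → write 1, move ←, go to q4
q4 | 0#0[0]1   read 0 → write 1, move ←, go to q4
q4 | 0#[0]11   read 0 → write 1, move ←, go to q4
q4 | 0[#]111
No transition is defined for (q4, #); M halts in state q4.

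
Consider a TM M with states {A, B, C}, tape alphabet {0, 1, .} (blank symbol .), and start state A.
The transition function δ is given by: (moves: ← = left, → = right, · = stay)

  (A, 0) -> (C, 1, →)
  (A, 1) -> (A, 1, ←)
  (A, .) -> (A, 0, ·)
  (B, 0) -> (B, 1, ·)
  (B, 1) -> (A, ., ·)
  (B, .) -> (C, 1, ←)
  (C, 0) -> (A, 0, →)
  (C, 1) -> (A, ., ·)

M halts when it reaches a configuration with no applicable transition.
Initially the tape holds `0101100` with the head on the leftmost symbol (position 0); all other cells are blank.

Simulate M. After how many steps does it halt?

state=A head=0 tape=[0]101100.   (A,0)→(C,1,→)
state=C head=1 tape=1[1]01100.   (C,1)→(A,.,·)
state=A head=1 tape=1[.]01100.   (A,.)→(A,0,·)
state=A head=1 tape=1[0]01100.   (A,0)→(C,1,→)
state=C head=2 tape=11[0]1100.   (C,0)→(A,0,→)
state=A head=3 tape=110[1]100.   (A,1)→(A,1,←)
state=A head=2 tape=11[0]1100.   (A,0)→(C,1,→)
state=C head=3 tape=111[1]100.   (C,1)→(A,.,·)
state=A head=3 tape=111[.]100.   (A,.)→(A,0,·)
state=A head=3 tape=111[0]100.   (A,0)→(C,1,→)
state=C head=4 tape=1111[1]00.   (C,1)→(A,.,·)
state=A head=4 tape=1111[.]00.   (A,.)→(A,0,·)
state=A head=4 tape=1111[0]00.   (A,0)→(C,1,→)
state=C head=5 tape=11111[0]0.   (C,0)→(A,0,→)
state=A head=6 tape=111110[0].   (A,0)→(C,1,→)
state=C head=7 tape=1111101[.]
M halts after 15 transitions.

15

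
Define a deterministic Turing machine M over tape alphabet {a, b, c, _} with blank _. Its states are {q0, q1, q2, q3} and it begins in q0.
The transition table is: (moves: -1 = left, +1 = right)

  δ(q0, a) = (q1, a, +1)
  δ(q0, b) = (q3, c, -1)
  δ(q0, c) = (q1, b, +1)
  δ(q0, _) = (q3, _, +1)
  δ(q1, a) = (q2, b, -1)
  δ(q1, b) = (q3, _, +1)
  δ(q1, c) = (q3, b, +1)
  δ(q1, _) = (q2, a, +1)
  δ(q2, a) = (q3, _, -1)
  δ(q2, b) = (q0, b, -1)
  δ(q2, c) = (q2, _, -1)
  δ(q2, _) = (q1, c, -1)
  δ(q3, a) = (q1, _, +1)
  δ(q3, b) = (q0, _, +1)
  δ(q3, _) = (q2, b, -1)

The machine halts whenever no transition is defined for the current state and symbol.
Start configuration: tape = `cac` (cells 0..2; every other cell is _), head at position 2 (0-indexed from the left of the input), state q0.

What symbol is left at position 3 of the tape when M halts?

q0 | ca[c]____   read c → write b, move +1, go to q1
q1 | cab[_]___   read _ → write a, move +1, go to q2
q2 | caba[_]__   read _ → write c, move -1, go to q1
q1 | cab[a]c__   read a → write b, move -1, go to q2
q2 | ca[b]bc__   read b → write b, move -1, go to q0
q0 | c[a]bbc__   read a → write a, move +1, go to q1
q1 | ca[b]bc__   read b → write _, move +1, go to q3
q3 | ca_[b]c__   read b → write _, move +1, go to q0
q0 | ca__[c]__   read c → write b, move +1, go to q1
q1 | ca__b[_]_   read _ → write a, move +1, go to q2
q2 | ca__ba[_]   read _ → write c, move -1, go to q1
q1 | ca__b[a]c   read a → write b, move -1, go to q2
q2 | ca__[b]bc   read b → write b, move -1, go to q0
q0 | ca_[_]bbc   read _ → write _, move +1, go to q3
q3 | ca__[b]bc   read b → write _, move +1, go to q0
q0 | ca___[b]c   read b → write c, move -1, go to q3
q3 | ca__[_]cc   read _ → write b, move -1, go to q2
q2 | ca_[_]bcc   read _ → write c, move -1, go to q1
q1 | ca[_]cbcc   read _ → write a, move +1, go to q2
q2 | caa[c]bcc   read c → write _, move -1, go to q2
q2 | ca[a]_bcc   read a → write _, move -1, go to q3
q3 | c[a]__bcc   read a → write _, move +1, go to q1
q1 | c_[_]_bcc   read _ → write a, move +1, go to q2
q2 | c_a[_]bcc   read _ → write c, move -1, go to q1
q1 | c_[a]cbcc   read a → write b, move -1, go to q2
q2 | c[_]bcbcc   read _ → write c, move -1, go to q1
q1 | [c]cbcbcc   read c → write b, move +1, go to q3
q3 | b[c]bcbcc
Cell 3 holds c when M halts.

c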